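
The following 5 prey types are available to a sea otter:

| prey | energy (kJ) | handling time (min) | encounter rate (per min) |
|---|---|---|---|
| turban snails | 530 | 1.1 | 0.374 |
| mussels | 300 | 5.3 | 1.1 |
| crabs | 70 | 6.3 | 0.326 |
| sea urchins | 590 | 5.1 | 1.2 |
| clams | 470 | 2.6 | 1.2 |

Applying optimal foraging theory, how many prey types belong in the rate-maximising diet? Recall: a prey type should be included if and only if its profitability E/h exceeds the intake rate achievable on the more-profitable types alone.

2

E/h in descending order: turban snails 482, clams 181, sea urchins 116, mussels 56.6, crabs 11.1 kJ/min. The optimal diet is the largest prefix of this list for which every included type satisfies E_i/h_i > R on the types above it.
Rate on top 1: 140.4. clams: 181 > 140.4 → include.
Rate on top 2: 168.2. sea urchins: 116 < 168.2 → exclude; stop.
Optimal diet: turban snails, clams — 2 of 5 types.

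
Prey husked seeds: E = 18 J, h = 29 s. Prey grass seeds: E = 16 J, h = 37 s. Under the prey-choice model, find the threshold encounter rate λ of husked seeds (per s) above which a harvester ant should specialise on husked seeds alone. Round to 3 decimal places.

At the threshold, the rate on husked seeds alone equals the profitability of grass seeds: λ·18/(1 + λ·29) = 16/37 = 0.4324.
Rearranging, λ(18 − 0.4324×29) = 0.4324, so λ = 0.4324/5.459 = 0.07921 per s.

0.079 per s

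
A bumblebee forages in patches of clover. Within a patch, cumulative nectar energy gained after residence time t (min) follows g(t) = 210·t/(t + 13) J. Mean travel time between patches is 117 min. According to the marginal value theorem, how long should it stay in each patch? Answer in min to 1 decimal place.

Maximise g(t)/(T+t): set derivative to zero → g'(t)(T+t) = g(t).
g'(t) = 210·13/(t + 13)². Setting 210·13/(t+13)² = 210t/[(t+13)(117+t)] gives 13(117+t) = t(t+13), so t² = 13×117 = 1521.
t* = √1521 = 39 min.

39.0 min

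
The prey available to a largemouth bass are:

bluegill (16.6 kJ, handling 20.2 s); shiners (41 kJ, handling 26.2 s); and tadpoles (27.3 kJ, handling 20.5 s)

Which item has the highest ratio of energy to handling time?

shiners

In descending order of E/h:
shiners: 41/26.2 = 1.56 kJ/s
tadpoles: 27.3/20.5 = 1.33 kJ/s
bluegill: 16.6/20.2 = 0.822 kJ/s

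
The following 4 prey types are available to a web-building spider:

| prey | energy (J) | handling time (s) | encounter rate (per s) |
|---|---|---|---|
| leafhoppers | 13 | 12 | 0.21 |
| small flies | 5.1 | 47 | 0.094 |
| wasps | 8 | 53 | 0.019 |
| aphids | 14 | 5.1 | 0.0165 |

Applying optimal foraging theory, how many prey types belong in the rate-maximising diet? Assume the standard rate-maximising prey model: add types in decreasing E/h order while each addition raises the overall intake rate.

2

Profitabilities (E/h, J/s): aphids 2.75, leafhoppers 1.08, wasps 0.151, small flies 0.109. Add prey in this order while the next type's profitability exceeds the intake rate on those already taken.
Rate on top 1: 0.2131. leafhoppers: 1.08 > 0.2131 → include.
Rate on top 2: 0.8216. wasps: 0.151 < 0.8216 → exclude; stop.
Optimal diet: aphids, leafhoppers — 2 of 4 types.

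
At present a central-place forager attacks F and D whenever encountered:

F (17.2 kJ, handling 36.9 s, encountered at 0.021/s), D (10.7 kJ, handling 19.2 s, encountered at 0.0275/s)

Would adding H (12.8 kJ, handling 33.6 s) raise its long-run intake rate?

Yes

Current rate: (0.021×17.2 + 0.0275×10.7)/(1 + 0.021×36.9 + 0.0275×19.2) = 0.2846 kJ/s.
H: E/h = 12.8/33.6 = 0.381 kJ/s.
Since 0.381 > R, including H increases the long-run rate.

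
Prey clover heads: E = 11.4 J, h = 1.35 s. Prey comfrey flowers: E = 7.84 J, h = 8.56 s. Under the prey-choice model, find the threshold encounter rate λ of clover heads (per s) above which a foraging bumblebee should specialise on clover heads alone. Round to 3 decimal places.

0.090 per s

Drop comfrey flowers once their profitability E₂/h₂ falls below the rate achievable on clover heads alone: E₂/h₂ = λE₁/(1 + λh₁).
Solve for λ: λE₁h₂ = E₂(1 + λh₁) → λ(E₁h₂ − E₂h₁) = E₂ → λ = E₂/(E₁h₂ − E₂h₁).
λ = 7.84/(11.4×8.56 − 7.84×1.35) = 7.84/87 = 0.09011 per s.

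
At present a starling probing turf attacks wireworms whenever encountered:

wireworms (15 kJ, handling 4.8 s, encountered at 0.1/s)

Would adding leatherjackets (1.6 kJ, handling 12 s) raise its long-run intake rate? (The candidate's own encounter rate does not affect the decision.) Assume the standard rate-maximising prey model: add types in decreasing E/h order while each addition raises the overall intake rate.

No

Intake rate on the current diet: R = (0.1×15) / (1 + 0.1×4.8) = 1.5/1.48 = 1.014 kJ/s.
leatherjackets: E/h = 1.6/12 = 0.1333 kJ/s.
Since 0.1333 < R, time spent handling leatherjackets is better spent searching.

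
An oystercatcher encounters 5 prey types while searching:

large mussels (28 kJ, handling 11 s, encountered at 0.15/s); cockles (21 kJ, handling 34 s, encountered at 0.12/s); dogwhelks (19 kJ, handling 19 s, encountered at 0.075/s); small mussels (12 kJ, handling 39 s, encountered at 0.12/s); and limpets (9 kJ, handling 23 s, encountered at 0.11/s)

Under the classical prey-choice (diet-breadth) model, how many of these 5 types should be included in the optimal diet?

1

Rank by E/h (kJ/s): large mussels 2.55, dogwhelks 1, cockles 0.618, limpets 0.391, small mussels 0.308. Include each in turn until the next type's E/h falls below the running intake rate.
Rate on top 1: 1.585. dogwhelks: 1 < 1.585 → exclude; stop.
Optimal diet: large mussels — 1 of 5 types.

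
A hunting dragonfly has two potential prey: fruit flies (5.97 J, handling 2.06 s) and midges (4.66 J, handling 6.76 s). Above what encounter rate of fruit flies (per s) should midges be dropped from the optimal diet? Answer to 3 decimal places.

0.152 per s

The zero-one rule: include midges iff E₂/h₂ > λE₁/(1+λh₁). Equality gives the switch point.
λE₁h₂ = E₂ + λE₂h₁ ⇒ λ = E₂/(E₁h₂ − E₂h₁) = 4.66/(40.36 − 9.6) = 0.1515 per s.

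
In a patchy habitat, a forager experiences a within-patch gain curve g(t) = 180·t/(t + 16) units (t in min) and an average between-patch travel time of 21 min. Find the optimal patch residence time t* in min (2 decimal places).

18.33 min

Maximise g(t)/(T+t): set derivative to zero → g'(t)(T+t) = g(t).
g'(t) = 180·16/(t + 16)². Setting 180·16/(t+16)² = 180t/[(t+16)(21+t)] gives 16(21+t) = t(t+16), so t² = 16×21 = 336.
t* = √336 = 18.33 min.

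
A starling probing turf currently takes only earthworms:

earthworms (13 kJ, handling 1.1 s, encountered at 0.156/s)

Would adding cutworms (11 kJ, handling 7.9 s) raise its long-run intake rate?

No

Current rate: (0.156×13)/(1 + 0.156×1.1) = 1.731 kJ/s.
cutworms: E/h = 11/7.9 = 1.392 kJ/s.
Since 1.392 < R, time spent handling cutworms is better spent searching.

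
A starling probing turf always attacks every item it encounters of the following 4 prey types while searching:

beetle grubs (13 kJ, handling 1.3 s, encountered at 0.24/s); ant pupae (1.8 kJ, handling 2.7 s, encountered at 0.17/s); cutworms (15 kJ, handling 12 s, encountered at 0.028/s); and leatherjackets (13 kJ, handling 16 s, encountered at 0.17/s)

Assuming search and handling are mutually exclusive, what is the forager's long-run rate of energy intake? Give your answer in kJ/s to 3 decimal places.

1.255 kJ/s

R = (0.24×13 + 0.17×1.8 + 0.028×15 + 0.17×13) / (1 + 0.24×1.3 + 0.17×2.7 + 0.028×12 + 0.17×16) = 6.056/4.827 = 1.255 kJ/s.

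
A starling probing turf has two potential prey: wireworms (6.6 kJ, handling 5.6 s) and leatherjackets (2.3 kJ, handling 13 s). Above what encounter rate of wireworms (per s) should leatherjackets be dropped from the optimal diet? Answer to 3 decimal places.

The zero-one rule: include leatherjackets iff E₂/h₂ > λE₁/(1+λh₁). Equality gives the switch point.
λE₁h₂ = E₂ + λE₂h₁ ⇒ λ = E₂/(E₁h₂ − E₂h₁) = 2.3/(85.8 − 12.88) = 0.03154 per s.

0.032 per s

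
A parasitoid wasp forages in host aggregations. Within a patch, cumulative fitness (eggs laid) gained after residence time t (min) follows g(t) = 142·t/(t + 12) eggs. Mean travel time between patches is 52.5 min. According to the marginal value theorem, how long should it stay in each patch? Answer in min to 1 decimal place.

25.1 min

By the marginal value theorem, leave when the instantaneous gain rate g'(t) equals the habitat-wide average g(t)/(T + t).
g'(t) = 142·12/(t + 12)². Setting 142·12/(t+12)² = 142t/[(t+12)(52.5+t)] gives 12(52.5+t) = t(t+12), so t² = 12×52.5 = 630.
t* = √630 = 25.1 min.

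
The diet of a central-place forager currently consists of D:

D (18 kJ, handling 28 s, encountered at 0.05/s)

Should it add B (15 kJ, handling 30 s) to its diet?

Yes

Current rate: (0.05×18)/(1 + 0.05×28) = 0.375 kJ/s.
B: E/h = 15/30 = 0.5 kJ/s.
Since 0.5 > R, including B increases the long-run rate.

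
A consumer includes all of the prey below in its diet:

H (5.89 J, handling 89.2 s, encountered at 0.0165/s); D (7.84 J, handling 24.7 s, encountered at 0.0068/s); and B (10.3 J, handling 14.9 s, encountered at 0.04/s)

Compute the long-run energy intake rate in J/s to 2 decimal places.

R = Σλ_iE_i / (1 + Σλ_ih_i)
Numerator: 0.0165×5.89 + 0.0068×7.84 + 0.04×10.3 = 0.5625
Denominator: 1 + 0.0165×89.2 + 0.0068×24.7 + 0.04×14.9 = 3.236
R = 0.5625/3.236 = 0.1738 J/s

0.17 J/s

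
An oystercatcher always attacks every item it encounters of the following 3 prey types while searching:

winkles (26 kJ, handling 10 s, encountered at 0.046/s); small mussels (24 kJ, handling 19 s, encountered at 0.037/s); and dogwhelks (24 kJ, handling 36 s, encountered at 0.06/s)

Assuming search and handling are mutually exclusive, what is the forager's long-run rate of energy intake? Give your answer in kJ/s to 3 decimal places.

R = (0.046×26 + 0.037×24 + 0.06×24) / (1 + 0.046×10 + 0.037×19 + 0.06×36) = 3.524/4.323 = 0.8152 kJ/s.

0.815 kJ/s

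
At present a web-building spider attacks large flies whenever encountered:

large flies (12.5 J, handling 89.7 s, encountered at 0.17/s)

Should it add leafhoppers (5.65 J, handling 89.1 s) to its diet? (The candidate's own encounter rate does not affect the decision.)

No

On large flies alone, R = ΣλE/(1+Σλh) = 2.125/16.25 = 0.1308 J/s.
Profitability of leafhoppers: 5.65/89.1 = 0.06341 J/s.
0.06341 < 0.1308, so adding leafhoppers would lower the average — exclude it.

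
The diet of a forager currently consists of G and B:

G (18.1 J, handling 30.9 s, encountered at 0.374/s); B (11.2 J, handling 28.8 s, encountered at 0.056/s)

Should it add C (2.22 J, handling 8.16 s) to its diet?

Current rate: (0.374×18.1 + 0.056×11.2)/(1 + 0.374×30.9 + 0.056×28.8) = 0.522 J/s.
Profitability of C: 2.22/8.16 = 0.2721 J/s.
Since 0.2721 < R, time spent handling C is better spent searching.

No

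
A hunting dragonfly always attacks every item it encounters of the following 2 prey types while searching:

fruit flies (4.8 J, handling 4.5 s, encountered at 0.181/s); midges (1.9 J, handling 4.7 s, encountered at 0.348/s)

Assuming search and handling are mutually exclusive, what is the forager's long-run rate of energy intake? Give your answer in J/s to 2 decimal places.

0.44 J/s

R = (0.181×4.8 + 0.348×1.9) / (1 + 0.181×4.5 + 0.348×4.7) = 1.53/3.45 = 0.4435 J/s.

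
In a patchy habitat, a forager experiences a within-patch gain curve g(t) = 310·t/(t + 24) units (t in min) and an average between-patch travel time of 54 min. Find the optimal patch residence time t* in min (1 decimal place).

36.0 min

By the marginal value theorem, leave when the instantaneous gain rate g'(t) equals the habitat-wide average g(t)/(T + t).
g'(t) = 310·24/(t + 24)². Setting 310·24/(t+24)² = 310t/[(t+24)(54+t)] gives 24(54+t) = t(t+24), so t² = 24×54 = 1296.
t* = √1296 = 36 min.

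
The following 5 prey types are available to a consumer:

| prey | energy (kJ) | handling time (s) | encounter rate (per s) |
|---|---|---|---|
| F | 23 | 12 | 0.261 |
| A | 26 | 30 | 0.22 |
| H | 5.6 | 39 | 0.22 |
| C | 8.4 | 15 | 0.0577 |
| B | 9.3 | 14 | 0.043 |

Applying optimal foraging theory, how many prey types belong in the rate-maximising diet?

1

Rank by E/h (kJ/s): F 1.92, A 0.867, B 0.664, C 0.56, H 0.144. Include each in turn until the next type's E/h falls below the running intake rate.
Rate on top 1: 1.453. A: 0.867 < 1.453 → exclude; stop.
Optimal diet: F — 1 of 5 types.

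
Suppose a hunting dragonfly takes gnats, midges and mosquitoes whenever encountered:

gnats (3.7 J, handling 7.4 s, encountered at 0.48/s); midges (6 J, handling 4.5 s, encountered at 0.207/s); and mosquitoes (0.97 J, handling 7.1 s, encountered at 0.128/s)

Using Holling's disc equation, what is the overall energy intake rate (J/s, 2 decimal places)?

R = Σλ_iE_i / (1 + Σλ_ih_i)
Numerator: 0.48×3.7 + 0.207×6 + 0.128×0.97 = 3.142
Denominator: 1 + 0.48×7.4 + 0.207×4.5 + 0.128×7.1 = 6.392
R = 3.142/6.392 = 0.4916 J/s

0.49 J/s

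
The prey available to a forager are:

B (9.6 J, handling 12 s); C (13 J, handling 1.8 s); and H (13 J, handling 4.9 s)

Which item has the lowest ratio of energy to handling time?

In descending order of E/h:
C: 13/1.8 = 7.22 J/s
H: 13/4.9 = 2.65 J/s
B: 9.6/12 = 0.8 J/s

B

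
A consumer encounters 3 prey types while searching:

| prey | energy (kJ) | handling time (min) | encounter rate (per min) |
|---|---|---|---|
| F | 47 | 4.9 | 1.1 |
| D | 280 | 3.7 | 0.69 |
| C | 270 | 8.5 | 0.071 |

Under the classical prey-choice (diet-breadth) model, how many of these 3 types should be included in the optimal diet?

1

Rank by E/h (kJ/min): D 75.7, C 31.8, F 9.59. Include each in turn until the next type's E/h falls below the running intake rate.
Rate on top 1: 54.38. C: 31.8 < 54.38 → exclude; stop.
Optimal diet: D — 1 of 3 types.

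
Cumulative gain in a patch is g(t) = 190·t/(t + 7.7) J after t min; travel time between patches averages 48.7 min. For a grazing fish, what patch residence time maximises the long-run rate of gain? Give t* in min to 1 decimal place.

Maximise g(t)/(T+t): set derivative to zero → g'(t)(T+t) = g(t).
g'(t) = 190·7.7/(t + 7.7)². Setting 190·7.7/(t+7.7)² = 190t/[(t+7.7)(48.7+t)] gives 7.7(48.7+t) = t(t+7.7), so t² = 7.7×48.7 = 375.
t* = √375 = 19.36 min.

19.4 min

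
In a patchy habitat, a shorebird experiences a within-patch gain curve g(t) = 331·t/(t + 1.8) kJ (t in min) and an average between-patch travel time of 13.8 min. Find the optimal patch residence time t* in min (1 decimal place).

5.0 min

Optimal t* satisfies g'(t*) = g(t*)/(T + t*).
g'(t) = 331·1.8/(t + 1.8)². Setting 331·1.8/(t+1.8)² = 331t/[(t+1.8)(13.8+t)] gives 1.8(13.8+t) = t(t+1.8), so t² = 1.8×13.8 = 24.84.
t* = √24.84 = 4.984 min.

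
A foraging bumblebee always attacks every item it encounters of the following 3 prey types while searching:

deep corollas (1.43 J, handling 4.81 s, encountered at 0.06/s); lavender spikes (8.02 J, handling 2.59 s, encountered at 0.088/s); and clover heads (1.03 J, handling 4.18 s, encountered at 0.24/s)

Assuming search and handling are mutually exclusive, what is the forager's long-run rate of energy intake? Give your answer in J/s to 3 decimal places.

R = Σλ_iE_i / (1 + Σλ_ih_i)
Numerator: 0.06×1.43 + 0.088×8.02 + 0.24×1.03 = 1.039
Denominator: 1 + 0.06×4.81 + 0.088×2.59 + 0.24×4.18 = 2.52
R = 1.039/2.52 = 0.4123 J/s

0.412 J/s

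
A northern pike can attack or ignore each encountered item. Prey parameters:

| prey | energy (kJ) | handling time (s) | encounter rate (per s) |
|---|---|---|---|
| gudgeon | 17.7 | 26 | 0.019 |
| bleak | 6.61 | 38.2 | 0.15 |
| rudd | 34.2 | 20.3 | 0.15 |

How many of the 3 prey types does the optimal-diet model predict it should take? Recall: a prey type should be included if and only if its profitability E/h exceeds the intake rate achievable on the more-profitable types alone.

1

E/h in descending order: rudd 1.68, gudgeon 0.681, bleak 0.173 kJ/s. The optimal diet is the largest prefix of this list for which every included type satisfies E_i/h_i > R on the types above it.
Rate on top 1: 1.268. gudgeon: 0.681 < 1.268 → exclude; stop.
Optimal diet: rudd — 1 of 3 types.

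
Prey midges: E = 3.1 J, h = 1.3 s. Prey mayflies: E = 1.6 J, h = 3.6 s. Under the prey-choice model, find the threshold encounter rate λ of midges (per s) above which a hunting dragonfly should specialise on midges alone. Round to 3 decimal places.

The zero-one rule: include mayflies iff E₂/h₂ > λE₁/(1+λh₁). Equality gives the switch point.
λE₁h₂ = E₂ + λE₂h₁ ⇒ λ = E₂/(E₁h₂ − E₂h₁) = 1.6/(11.16 − 2.08) = 0.1762 per s.

0.176 per s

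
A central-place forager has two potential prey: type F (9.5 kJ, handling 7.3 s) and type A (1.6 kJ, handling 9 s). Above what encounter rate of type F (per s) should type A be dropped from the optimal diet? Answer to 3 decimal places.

The zero-one rule: include type A iff E₂/h₂ > λE₁/(1+λh₁). Equality gives the switch point.
λE₁h₂ = E₂ + λE₂h₁ ⇒ λ = E₂/(E₁h₂ − E₂h₁) = 1.6/(85.5 − 11.68) = 0.02167 per s.

0.022 per s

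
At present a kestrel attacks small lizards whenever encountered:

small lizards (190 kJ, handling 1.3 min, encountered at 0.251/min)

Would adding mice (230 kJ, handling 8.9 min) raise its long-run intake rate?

No

Current rate: (0.251×190)/(1 + 0.251×1.3) = 35.96 kJ/min.
mice: E/h = 230/8.9 = 25.84 kJ/min.
25.84 < 35.96, so adding mice would lower the average — exclude it.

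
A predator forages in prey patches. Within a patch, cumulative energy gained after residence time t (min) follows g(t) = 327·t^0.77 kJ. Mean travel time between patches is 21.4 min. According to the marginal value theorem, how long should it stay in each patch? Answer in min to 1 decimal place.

71.6 min

By the marginal value theorem, leave when the instantaneous gain rate g'(t) equals the habitat-wide average g(t)/(T + t).
g'(t) = 0.77·327·t^-0.23. Setting 0.77·327·t^-0.23 = 327·t^0.77/(21.4+t) gives 0.77(21.4+t) = t, so 0.23·t = 0.77×21.4.
t* = 0.77×21.4/0.23 = 71.64 min.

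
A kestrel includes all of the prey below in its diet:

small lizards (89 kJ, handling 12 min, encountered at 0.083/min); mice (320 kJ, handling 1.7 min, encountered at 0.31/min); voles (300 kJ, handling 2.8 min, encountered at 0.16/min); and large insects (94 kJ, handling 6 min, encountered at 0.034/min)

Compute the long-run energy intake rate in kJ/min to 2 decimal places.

R = Σλ_iE_i / (1 + Σλ_ih_i)
Numerator: 0.083×89 + 0.31×320 + 0.16×300 + 0.034×94 = 157.8
Denominator: 1 + 0.083×12 + 0.31×1.7 + 0.16×2.8 + 0.034×6 = 3.175
R = 157.8/3.175 = 49.7 kJ/min

49.70 kJ/min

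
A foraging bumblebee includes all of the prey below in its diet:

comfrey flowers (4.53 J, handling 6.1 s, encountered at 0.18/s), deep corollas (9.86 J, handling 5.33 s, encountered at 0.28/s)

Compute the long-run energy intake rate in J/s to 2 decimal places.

1.00 J/s

R = (0.18×4.53 + 0.28×9.86) / (1 + 0.18×6.1 + 0.28×5.33) = 3.576/3.59 = 0.996 J/s.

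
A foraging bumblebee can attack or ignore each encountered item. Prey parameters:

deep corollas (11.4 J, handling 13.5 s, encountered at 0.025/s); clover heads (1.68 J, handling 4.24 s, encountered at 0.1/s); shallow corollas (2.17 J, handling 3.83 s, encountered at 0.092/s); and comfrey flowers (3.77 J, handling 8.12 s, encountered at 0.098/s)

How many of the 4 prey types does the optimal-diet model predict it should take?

Profitabilities (E/h, J/s): deep corollas 0.844, shallow corollas 0.567, comfrey flowers 0.464, clover heads 0.396. Add prey in this order while the next type's profitability exceeds the intake rate on those already taken.
Rate on top 1: 0.2131. shallow corollas: 0.567 > 0.2131 → include.
Rate on top 2: 0.2868. comfrey flowers: 0.464 > 0.2868 → include.
Rate on top 3: 0.3436. clover heads: 0.396 > 0.3436 → include.
Optimal diet: deep corollas, shallow corollas, comfrey flowers, clover heads — 4 of 4 types.

4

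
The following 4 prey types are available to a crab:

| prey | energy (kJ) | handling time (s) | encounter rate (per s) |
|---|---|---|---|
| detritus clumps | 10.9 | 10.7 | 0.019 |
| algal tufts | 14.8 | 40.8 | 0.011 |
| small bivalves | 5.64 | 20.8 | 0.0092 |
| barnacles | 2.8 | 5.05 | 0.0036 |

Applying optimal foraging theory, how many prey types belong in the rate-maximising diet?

4

E/h in descending order: detritus clumps 1.02, barnacles 0.554, algal tufts 0.363, small bivalves 0.271 kJ/s. The optimal diet is the largest prefix of this list for which every included type satisfies E_i/h_i > R on the types above it.
Rate on top 1: 0.1721. barnacles: 0.554 > 0.1721 → include.
Rate on top 2: 0.1778. algal tufts: 0.363 > 0.1778 → include.
Rate on top 3: 0.2275. small bivalves: 0.271 > 0.2275 → include.
Optimal diet: detritus clumps, barnacles, algal tufts, small bivalves — 4 of 4 types.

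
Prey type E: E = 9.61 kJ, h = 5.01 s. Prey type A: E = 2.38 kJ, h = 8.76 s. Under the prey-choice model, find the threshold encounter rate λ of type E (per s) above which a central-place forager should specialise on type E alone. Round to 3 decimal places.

At the threshold, the rate on type E alone equals the profitability of type A: λ·9.61/(1 + λ·5.01) = 2.38/8.76 = 0.2717.
Rearranging, λ(9.61 − 0.2717×5.01) = 0.2717, so λ = 0.2717/8.249 = 0.03294 per s.

0.033 per s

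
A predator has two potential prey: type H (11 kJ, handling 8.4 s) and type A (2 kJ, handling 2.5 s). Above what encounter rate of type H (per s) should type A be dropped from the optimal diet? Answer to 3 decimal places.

At the threshold, the rate on type H alone equals the profitability of type A: λ·11/(1 + λ·8.4) = 2/2.5 = 0.8.
Rearranging, λ(11 − 0.8×8.4) = 0.8, so λ = 0.8/4.28 = 0.1869 per s.

0.187 per s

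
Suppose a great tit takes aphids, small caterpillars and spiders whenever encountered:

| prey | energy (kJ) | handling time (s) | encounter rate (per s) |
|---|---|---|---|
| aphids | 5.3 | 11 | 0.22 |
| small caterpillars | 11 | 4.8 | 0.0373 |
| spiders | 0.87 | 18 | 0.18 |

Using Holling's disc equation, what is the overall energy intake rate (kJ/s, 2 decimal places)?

R = Σλ_iE_i / (1 + Σλ_ih_i)
Numerator: 0.22×5.3 + 0.0373×11 + 0.18×0.87 = 1.733
Denominator: 1 + 0.22×11 + 0.0373×4.8 + 0.18×18 = 6.839
R = 1.733/6.839 = 0.2534 kJ/s

0.25 kJ/s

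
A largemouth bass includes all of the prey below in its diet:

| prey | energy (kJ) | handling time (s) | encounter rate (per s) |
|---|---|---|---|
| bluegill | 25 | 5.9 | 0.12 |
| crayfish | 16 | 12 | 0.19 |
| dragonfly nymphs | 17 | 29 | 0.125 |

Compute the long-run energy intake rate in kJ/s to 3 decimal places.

R = Σλ_iE_i / (1 + Σλ_ih_i)
Numerator: 0.12×25 + 0.19×16 + 0.125×17 = 8.165
Denominator: 1 + 0.12×5.9 + 0.19×12 + 0.125×29 = 7.613
R = 8.165/7.613 = 1.073 kJ/s

1.073 kJ/s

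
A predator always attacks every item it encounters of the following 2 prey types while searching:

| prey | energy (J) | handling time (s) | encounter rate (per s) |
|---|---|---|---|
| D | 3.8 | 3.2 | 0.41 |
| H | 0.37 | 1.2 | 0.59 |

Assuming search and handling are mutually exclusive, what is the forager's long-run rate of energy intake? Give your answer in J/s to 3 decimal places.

R = Σλ_iE_i / (1 + Σλ_ih_i)
Numerator: 0.41×3.8 + 0.59×0.37 = 1.776
Denominator: 1 + 0.41×3.2 + 0.59×1.2 = 3.02
R = 1.776/3.02 = 0.5882 J/s

0.588 J/s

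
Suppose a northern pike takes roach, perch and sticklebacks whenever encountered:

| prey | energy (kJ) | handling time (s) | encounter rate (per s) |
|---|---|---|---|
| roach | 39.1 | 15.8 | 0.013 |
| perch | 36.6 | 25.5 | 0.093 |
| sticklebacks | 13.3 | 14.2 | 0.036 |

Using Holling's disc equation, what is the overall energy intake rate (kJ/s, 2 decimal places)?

Energy encountered per unit search time: 0.013×39.1 + 0.093×36.6 + 0.036×13.3 = 4.391 kJ/s.
Handling time per unit search time: 0.013×15.8 + 0.093×25.5 + 0.036×14.2 = 3.088.
Rate = 4.391/(1 + 3.088) = 1.074 kJ/s.

1.07 kJ/s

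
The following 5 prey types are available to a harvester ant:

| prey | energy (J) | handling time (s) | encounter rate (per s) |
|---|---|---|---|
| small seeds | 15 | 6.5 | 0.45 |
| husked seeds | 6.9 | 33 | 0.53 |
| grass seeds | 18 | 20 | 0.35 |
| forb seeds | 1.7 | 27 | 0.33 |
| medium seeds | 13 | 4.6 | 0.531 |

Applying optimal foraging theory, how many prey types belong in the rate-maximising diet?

2

Profitabilities (E/h, J/s): medium seeds 2.83, small seeds 2.31, grass seeds 0.9, husked seeds 0.209, forb seeds 0.063. Add prey in this order while the next type's profitability exceeds the intake rate on those already taken.
Rate on top 1: 2.005. small seeds: 2.31 > 2.005 → include.
Rate on top 2: 2.144. grass seeds: 0.9 < 2.144 → exclude; stop.
Optimal diet: medium seeds, small seeds — 2 of 5 types.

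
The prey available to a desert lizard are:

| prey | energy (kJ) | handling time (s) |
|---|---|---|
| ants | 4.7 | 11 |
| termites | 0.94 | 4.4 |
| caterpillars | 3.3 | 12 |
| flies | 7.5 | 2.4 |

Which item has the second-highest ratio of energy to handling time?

In descending order of E/h:
flies: 7.5/2.4 = 3.12 kJ/s
ants: 4.7/11 = 0.427 kJ/s
caterpillars: 3.3/12 = 0.275 kJ/s
termites: 0.94/4.4 = 0.214 kJ/s

ants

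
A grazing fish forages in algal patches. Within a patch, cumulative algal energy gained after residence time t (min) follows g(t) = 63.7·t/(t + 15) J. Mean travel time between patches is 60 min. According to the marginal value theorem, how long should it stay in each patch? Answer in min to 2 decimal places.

By the marginal value theorem, leave when the instantaneous gain rate g'(t) equals the habitat-wide average g(t)/(T + t).
g'(t) = 63.7·15/(t + 15)². Setting 63.7·15/(t+15)² = 63.7t/[(t+15)(60+t)] gives 15(60+t) = t(t+15), so t² = 15×60 = 900.
t* = √900 = 30 min.

30.00 min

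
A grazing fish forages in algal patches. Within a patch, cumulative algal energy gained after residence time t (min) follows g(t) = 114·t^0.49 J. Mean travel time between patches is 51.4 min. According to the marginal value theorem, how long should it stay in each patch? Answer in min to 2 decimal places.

By the marginal value theorem, leave when the instantaneous gain rate g'(t) equals the habitat-wide average g(t)/(T + t).
g'(t) = 0.49·114·t^-0.51. Setting 0.49·114·t^-0.51 = 114·t^0.49/(51.4+t) gives 0.49(51.4+t) = t, so 0.51·t = 0.49×51.4.
t* = 0.49×51.4/0.51 = 49.38 min.

49.38 min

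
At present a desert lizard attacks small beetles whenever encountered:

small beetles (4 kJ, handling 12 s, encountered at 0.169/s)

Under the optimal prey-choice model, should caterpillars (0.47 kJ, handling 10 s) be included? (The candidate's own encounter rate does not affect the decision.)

Intake rate on the current diet: R = (0.169×4) / (1 + 0.169×12) = 0.676/3.028 = 0.2232 kJ/s.
caterpillars: E/h = 0.47/10 = 0.047 kJ/s.
Since 0.047 < R, time spent handling caterpillars is better spent searching.

No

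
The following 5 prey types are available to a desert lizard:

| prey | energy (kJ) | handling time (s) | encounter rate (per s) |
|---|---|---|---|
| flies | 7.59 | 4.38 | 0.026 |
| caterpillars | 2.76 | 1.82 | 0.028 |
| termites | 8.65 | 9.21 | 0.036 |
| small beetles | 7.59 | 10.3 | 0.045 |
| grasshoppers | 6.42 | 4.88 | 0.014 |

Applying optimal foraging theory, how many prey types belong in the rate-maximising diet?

5

Rank by E/h (kJ/s): flies 1.73, caterpillars 1.52, grasshoppers 1.32, termites 0.939, small beetles 0.737. Include each in turn until the next type's E/h falls below the running intake rate.
Rate on top 1: 0.1772. caterpillars: 1.52 > 0.1772 → include.
Rate on top 2: 0.2358. grasshoppers: 1.32 > 0.2358 → include.
Rate on top 3: 0.2956. termites: 0.939 > 0.2956 → include.
Rate on top 4: 0.432. small beetles: 0.737 > 0.432 → include.
Optimal diet: flies, caterpillars, grasshoppers, termites, small beetles — 5 of 5 types.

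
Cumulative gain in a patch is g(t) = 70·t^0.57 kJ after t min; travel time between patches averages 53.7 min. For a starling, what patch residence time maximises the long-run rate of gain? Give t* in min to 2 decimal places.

Optimal t* satisfies g'(t*) = g(t*)/(T + t*).
g'(t) = 0.57·70·t^-0.43. Setting 0.57·70·t^-0.43 = 70·t^0.57/(53.7+t) gives 0.57(53.7+t) = t, so 0.43·t = 0.57×53.7.
t* = 0.57×53.7/0.43 = 71.18 min.

71.18 min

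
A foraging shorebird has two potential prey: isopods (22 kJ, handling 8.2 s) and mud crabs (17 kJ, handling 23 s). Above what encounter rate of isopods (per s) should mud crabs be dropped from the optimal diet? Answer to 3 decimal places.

The zero-one rule: include mud crabs iff E₂/h₂ > λE₁/(1+λh₁). Equality gives the switch point.
λE₁h₂ = E₂ + λE₂h₁ ⇒ λ = E₂/(E₁h₂ − E₂h₁) = 17/(506 − 139.4) = 0.04637 per s.

0.046 per s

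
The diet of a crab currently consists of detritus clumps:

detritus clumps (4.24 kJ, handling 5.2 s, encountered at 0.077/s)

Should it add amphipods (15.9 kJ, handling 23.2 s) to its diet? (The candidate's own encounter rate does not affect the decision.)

Yes

Current rate: (0.077×4.24)/(1 + 0.077×5.2) = 0.2331 kJ/s.
amphipods: E/h = 15.9/23.2 = 0.6853 kJ/s.
0.6853 > 0.2331, so adding amphipods raises the average — include it.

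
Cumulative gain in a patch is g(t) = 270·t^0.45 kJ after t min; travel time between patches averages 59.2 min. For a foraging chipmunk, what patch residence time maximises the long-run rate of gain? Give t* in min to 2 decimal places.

48.44 min

Maximise g(t)/(T+t): set derivative to zero → g'(t)(T+t) = g(t).
g'(t) = 0.45·270·t^-0.55. Setting 0.45·270·t^-0.55 = 270·t^0.45/(59.2+t) gives 0.45(59.2+t) = t, so 0.55·t = 0.45×59.2.
t* = 0.45×59.2/0.55 = 48.44 min.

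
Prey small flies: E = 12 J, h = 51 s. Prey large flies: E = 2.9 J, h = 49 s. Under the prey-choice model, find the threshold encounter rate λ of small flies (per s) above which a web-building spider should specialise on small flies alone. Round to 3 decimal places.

0.007 per s

The zero-one rule: include large flies iff E₂/h₂ > λE₁/(1+λh₁). Equality gives the switch point.
λE₁h₂ = E₂ + λE₂h₁ ⇒ λ = E₂/(E₁h₂ − E₂h₁) = 2.9/(588 − 147.9) = 0.006589 per s.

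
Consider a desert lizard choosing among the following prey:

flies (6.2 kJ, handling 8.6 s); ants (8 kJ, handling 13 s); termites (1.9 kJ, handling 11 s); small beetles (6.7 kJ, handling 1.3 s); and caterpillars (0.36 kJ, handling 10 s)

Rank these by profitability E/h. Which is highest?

In descending order of E/h:
small beetles: 6.7/1.3 = 5.15 kJ/s
flies: 6.2/8.6 = 0.721 kJ/s
ants: 8/13 = 0.615 kJ/s
termites: 1.9/11 = 0.173 kJ/s
caterpillars: 0.36/10 = 0.036 kJ/s

small beetles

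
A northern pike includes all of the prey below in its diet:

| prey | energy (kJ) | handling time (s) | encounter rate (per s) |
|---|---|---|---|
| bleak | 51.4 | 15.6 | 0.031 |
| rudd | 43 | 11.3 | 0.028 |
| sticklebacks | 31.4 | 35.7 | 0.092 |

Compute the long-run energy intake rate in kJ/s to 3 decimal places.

R = Σλ_iE_i / (1 + Σλ_ih_i)
Numerator: 0.031×51.4 + 0.028×43 + 0.092×31.4 = 5.686
Denominator: 1 + 0.031×15.6 + 0.028×11.3 + 0.092×35.7 = 5.084
R = 5.686/5.084 = 1.118 kJ/s

1.118 kJ/s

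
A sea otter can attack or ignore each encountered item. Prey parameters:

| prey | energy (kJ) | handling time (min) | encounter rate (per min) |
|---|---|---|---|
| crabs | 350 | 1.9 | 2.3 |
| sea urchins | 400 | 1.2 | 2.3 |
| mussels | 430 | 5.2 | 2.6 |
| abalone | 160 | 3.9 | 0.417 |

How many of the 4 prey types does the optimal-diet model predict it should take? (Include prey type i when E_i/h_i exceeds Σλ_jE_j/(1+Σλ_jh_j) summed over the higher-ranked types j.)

E/h in descending order: sea urchins 333, crabs 184, mussels 82.7, abalone 41 kJ/min. The optimal diet is the largest prefix of this list for which every included type satisfies E_i/h_i > R on the types above it.
Rate on top 1: 244.7. crabs: 184 < 244.7 → exclude; stop.
Optimal diet: sea urchins — 1 of 4 types.

1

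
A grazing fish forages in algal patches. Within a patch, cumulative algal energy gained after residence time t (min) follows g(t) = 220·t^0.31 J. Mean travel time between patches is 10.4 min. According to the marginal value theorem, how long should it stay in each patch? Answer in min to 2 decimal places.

4.67 min

Maximise g(t)/(T+t): set derivative to zero → g'(t)(T+t) = g(t).
g'(t) = 0.31·220·t^-0.69. Setting 0.31·220·t^-0.69 = 220·t^0.31/(10.4+t) gives 0.31(10.4+t) = t, so 0.69·t = 0.31×10.4.
t* = 0.31×10.4/0.69 = 4.672 min.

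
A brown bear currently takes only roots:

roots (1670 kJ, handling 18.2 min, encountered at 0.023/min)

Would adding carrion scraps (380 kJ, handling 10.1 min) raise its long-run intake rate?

Yes

Intake rate on the current diet: R = (0.023×1670) / (1 + 0.023×18.2) = 38.41/1.419 = 27.08 kJ/min.
carrion scraps: E/h = 380/10.1 = 37.62 kJ/min.
37.62 > 27.08, so adding carrion scraps raises the average — include it.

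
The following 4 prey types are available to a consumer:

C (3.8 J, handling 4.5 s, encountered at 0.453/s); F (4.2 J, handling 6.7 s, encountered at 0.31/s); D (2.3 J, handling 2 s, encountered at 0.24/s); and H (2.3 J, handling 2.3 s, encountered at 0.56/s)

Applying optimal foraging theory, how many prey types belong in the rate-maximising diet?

3

Profitabilities (E/h, J/s): D 1.15, H 1, C 0.844, F 0.627. Add prey in this order while the next type's profitability exceeds the intake rate on those already taken.
Rate on top 1: 0.373. H: 1 > 0.373 → include.
Rate on top 2: 0.6647. C: 0.844 > 0.6647 → include.
Rate on top 3: 0.741. F: 0.627 < 0.741 → exclude; stop.
Optimal diet: D, H, C — 3 of 4 types.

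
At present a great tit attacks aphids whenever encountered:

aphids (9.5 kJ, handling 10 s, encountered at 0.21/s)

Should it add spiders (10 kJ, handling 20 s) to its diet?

On aphids alone, R = ΣλE/(1+Σλh) = 1.995/3.1 = 0.6435 kJ/s.
spiders: E/h = 10/20 = 0.5 kJ/s.
Since 0.5 < R, time spent handling spiders is better spent searching.

No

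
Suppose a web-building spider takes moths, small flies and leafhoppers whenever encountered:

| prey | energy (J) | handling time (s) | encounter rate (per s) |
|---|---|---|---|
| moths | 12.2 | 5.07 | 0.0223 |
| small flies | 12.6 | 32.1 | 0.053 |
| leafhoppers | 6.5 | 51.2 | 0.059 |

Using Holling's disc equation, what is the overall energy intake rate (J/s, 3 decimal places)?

0.227 J/s

R = (0.0223×12.2 + 0.053×12.6 + 0.059×6.5) / (1 + 0.0223×5.07 + 0.053×32.1 + 0.059×51.2) = 1.323/5.835 = 0.2268 J/s.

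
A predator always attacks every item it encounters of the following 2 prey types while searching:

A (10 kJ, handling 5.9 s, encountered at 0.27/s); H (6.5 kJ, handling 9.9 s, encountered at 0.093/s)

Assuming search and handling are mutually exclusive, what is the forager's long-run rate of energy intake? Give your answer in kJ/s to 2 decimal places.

0.94 kJ/s

Energy encountered per unit search time: 0.27×10 + 0.093×6.5 = 3.304 kJ/s.
Handling time per unit search time: 0.27×5.9 + 0.093×9.9 = 2.514.
Rate = 3.304/(1 + 2.514) = 0.9405 kJ/s.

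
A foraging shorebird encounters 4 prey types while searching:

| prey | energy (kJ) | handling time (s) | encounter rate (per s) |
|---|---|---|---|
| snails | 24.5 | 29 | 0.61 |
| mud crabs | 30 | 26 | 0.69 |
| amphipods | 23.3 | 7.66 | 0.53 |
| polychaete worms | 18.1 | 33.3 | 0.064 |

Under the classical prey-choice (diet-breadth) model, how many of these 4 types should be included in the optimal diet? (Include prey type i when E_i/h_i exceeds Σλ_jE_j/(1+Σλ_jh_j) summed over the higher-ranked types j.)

1

Profitabilities (E/h, kJ/s): amphipods 3.04, mud crabs 1.15, snails 0.845, polychaete worms 0.544. Add prey in this order while the next type's profitability exceeds the intake rate on those already taken.
Rate on top 1: 2.441. mud crabs: 1.15 < 2.441 → exclude; stop.
Optimal diet: amphipods — 1 of 4 types.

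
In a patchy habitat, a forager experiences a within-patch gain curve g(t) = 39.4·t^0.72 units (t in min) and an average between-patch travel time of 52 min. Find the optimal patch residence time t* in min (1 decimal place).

Optimal t* satisfies g'(t*) = g(t*)/(T + t*).
g'(t) = 0.72·39.4·t^-0.28. Setting 0.72·39.4·t^-0.28 = 39.4·t^0.72/(52+t) gives 0.72(52+t) = t, so 0.28·t = 0.72×52.
t* = 0.72×52/0.28 = 133.7 min.

133.7 min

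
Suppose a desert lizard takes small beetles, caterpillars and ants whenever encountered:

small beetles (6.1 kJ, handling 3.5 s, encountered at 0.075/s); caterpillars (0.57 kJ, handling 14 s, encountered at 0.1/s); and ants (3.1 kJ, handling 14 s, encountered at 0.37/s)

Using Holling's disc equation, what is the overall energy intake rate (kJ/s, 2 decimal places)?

Energy encountered per unit search time: 0.075×6.1 + 0.1×0.57 + 0.37×3.1 = 1.661 kJ/s.
Handling time per unit search time: 0.075×3.5 + 0.1×14 + 0.37×14 = 6.843.
Rate = 1.661/(1 + 6.843) = 0.2119 kJ/s.

0.21 kJ/s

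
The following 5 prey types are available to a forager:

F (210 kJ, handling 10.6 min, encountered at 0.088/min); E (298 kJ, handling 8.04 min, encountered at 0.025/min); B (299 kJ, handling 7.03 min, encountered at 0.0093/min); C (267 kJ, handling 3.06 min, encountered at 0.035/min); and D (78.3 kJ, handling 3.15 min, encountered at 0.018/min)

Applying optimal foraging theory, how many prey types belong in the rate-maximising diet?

5

E/h in descending order: C 87.3, B 42.5, E 37.1, D 24.9, F 19.8 kJ/min. The optimal diet is the largest prefix of this list for which every included type satisfies E_i/h_i > R on the types above it.
Rate on top 1: 8.441. B: 42.5 > 8.441 → include.
Rate on top 2: 10.34. E: 37.1 > 10.34 → include.
Rate on top 3: 14.25. D: 24.9 > 14.25 → include.
Rate on top 4: 14.67. F: 19.8 > 14.67 → include.
Optimal diet: C, B, E, D, F — 5 of 5 types.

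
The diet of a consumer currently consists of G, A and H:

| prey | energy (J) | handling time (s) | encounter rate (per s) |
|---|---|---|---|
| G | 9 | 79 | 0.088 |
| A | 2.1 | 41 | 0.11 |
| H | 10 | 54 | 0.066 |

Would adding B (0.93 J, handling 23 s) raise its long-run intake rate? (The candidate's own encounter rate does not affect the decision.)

Current rate: (0.088×9 + 0.11×2.1 + 0.066×10)/(1 + 0.088×79 + 0.11×41 + 0.066×54) = 0.105 J/s.
Profitability of B: 0.93/23 = 0.04043 J/s.
Since 0.04043 < R, time spent handling B is better spent searching.

No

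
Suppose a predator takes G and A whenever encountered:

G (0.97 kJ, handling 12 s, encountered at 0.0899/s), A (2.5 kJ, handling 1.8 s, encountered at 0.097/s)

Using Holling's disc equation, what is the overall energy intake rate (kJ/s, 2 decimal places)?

Energy encountered per unit search time: 0.0899×0.97 + 0.097×2.5 = 0.3297 kJ/s.
Handling time per unit search time: 0.0899×12 + 0.097×1.8 = 1.253.
Rate = 0.3297/(1 + 1.253) = 0.1463 kJ/s.

0.15 kJ/s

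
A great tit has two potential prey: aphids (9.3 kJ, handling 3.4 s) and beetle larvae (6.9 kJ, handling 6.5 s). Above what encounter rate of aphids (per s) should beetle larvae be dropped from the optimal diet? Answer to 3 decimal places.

0.187 per s

The zero-one rule: include beetle larvae iff E₂/h₂ > λE₁/(1+λh₁). Equality gives the switch point.
λE₁h₂ = E₂ + λE₂h₁ ⇒ λ = E₂/(E₁h₂ − E₂h₁) = 6.9/(60.45 − 23.46) = 0.1865 per s.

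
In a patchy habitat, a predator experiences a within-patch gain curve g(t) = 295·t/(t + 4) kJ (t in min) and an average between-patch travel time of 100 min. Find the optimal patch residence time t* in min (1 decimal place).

By the marginal value theorem, leave when the instantaneous gain rate g'(t) equals the habitat-wide average g(t)/(T + t).
g'(t) = 295·4/(t + 4)². Setting 295·4/(t+4)² = 295t/[(t+4)(100+t)] gives 4(100+t) = t(t+4), so t² = 4×100 = 400.
t* = √400 = 20 min.

20.0 min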